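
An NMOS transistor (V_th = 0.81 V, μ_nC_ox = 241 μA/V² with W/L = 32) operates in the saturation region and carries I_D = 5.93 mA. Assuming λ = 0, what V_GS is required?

k_n = μ_nC_ox · (W/L) = 7.712 mA/V².
In saturation I_D = ½ k_n (V_GS − V_th)², so V_GS − V_th = √(2 I_D / k_n) = √(2 × 5.93 / 7.712) = 1.24 V.
V_GS = 0.81 + 1.24 = 2.05 V.

V_GS = 2.05 V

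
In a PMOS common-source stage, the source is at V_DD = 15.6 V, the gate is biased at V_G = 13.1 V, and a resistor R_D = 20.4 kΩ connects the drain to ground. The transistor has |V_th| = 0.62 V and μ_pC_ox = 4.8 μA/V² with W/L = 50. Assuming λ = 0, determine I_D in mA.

V_SG = V_DD − V_G = 15.6 − 13.1 = 2.5 V, so V_ov = 2.5 − 0.62 = 1.88 V.
k_p = μ_pC_ox · (W/L) = 0.24 mA/V².
Assume saturation: I_D = ½ k_p V_ov² = 0.5 × 0.24 × 1.88² = 0.424 mA, giving V_SD = V_DD − I_D R_D = 15.6 − 0.424 × 20.4 = 6.95 V.
V_SD = 6.95 V ≥ V_ov = 1.88 V, confirming saturation.

I_D = 0.424 mA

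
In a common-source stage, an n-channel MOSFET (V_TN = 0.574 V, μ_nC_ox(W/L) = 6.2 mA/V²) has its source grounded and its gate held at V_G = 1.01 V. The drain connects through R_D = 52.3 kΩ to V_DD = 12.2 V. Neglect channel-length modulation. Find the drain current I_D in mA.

I_D = 0.231 mA

V_GS = V_G = 1.01 V, so V_ov = 1.01 − 0.574 = 0.436 V.
Assume saturation: I_D = ½ k_n V_ov² = 0.5 × 6.2 × 0.436² = 0.589 mA, giving V_DS = V_DD − I_D R_D = 12.2 − 0.589 × 52.3 = -18.6 V.
But -18.6 V < V_ov = 0.436 V, so the device is actually in triode.
In triode I_D = k_n[V_ov V_DS − ½ V_DS²] and I_D = (V_DD − V_DS)/R_D. Equating: 162 V_DS² − 142.4 V_DS + 12.2 = 0, giving V_DS = 0.0962 V (the root below V_ov).
I_D = (12.2 − 0.0962) / 52.3 = 0.231 mA.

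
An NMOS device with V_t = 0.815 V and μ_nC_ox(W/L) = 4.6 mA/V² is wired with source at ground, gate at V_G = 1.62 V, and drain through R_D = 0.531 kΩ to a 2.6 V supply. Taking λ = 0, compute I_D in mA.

V_GS = V_G = 1.62 V, so V_ov = 1.62 − 0.815 = 0.805 V.
Assume saturation: I_D = ½ k_n V_ov² = 0.5 × 4.6 × 0.805² = 1.49 mA, giving V_DS = V_DD − I_D R_D = 2.6 − 1.49 × 0.531 = 1.81 V.
V_DS = 1.81 V ≥ V_ov = 0.805 V, confirming saturation.

I_D = 1.49 mA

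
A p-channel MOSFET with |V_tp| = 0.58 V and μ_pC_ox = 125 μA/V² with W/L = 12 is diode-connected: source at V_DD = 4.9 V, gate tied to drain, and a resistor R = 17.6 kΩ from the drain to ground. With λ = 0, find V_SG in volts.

V_SG = 1.12 V

With gate tied to drain, V_SG = V_SD ≥ V_SG − |V_tp|, so the device is in saturation.
k_p = μ_pC_ox · (W/L) = 1.5 mA/V².
KCL at the drain: ½ k_p (V_SG − |V_tp|)² = (V_DD − V_SG)/R.
Let x = V_SG − 0.58. Then 13.2 x² + x − 4.32 = 0, giving x = 0.535 V (positive root), so V_SG = 1.12 V.
I_D = (V_DD − V_SG)/R = (4.9 − 1.12) / 17.6 = 0.215 mA.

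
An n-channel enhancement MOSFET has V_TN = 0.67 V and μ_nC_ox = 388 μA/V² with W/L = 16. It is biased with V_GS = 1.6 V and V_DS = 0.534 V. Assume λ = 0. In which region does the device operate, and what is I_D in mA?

k_n = μ_nC_ox · (W/L) = 6.208 mA/V².
V_ov = V_GS − V_TN = 1.6 − 0.67 = 0.93 V.
Since V_DS = 0.534 V < V_ov = 0.93 V, the device is in the triode region.
I_D = k_n [V_ov · V_DS − ½ V_DS²] = 6.208 × [0.93 × 0.534 − 0.5 × 0.534²] = 2.2 mA.

Triode; I_D = 2.20 mA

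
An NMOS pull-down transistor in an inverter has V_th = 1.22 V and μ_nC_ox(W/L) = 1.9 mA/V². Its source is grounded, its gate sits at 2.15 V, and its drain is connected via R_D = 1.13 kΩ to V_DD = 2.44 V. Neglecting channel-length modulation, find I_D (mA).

V_GS = V_G = 2.15 V, so V_ov = 2.15 − 1.22 = 0.93 V.
Assume saturation: I_D = ½ k_n V_ov² = 0.5 × 1.9 × 0.93² = 0.822 mA, giving V_DS = V_DD − I_D R_D = 2.44 − 0.822 × 1.13 = 1.51 V.
V_DS = 1.51 V ≥ V_ov = 0.93 V, confirming saturation.

I_D = 0.822 mA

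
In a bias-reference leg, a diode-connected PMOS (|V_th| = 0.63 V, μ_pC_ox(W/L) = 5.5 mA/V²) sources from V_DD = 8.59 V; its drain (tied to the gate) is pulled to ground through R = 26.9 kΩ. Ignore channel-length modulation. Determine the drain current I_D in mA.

I_D = 0.284 mA

With gate tied to drain, V_SG = V_SD ≥ V_SG − |V_th|, so the device is in saturation.
KCL at the drain: ½ k_p (V_SG − |V_th|)² = (V_DD − V_SG)/R.
Let x = V_SG − 0.63. Then 74 x² + x − 7.96 = 0, giving x = 0.321 V (positive root), so V_SG = 0.951 V.
I_D = (V_DD − V_SG)/R = (8.59 − 0.951) / 26.9 = 0.284 mA.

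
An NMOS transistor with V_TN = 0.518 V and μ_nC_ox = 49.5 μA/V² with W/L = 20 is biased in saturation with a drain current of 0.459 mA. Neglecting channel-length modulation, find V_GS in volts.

k_n = μ_nC_ox · (W/L) = 0.99 mA/V².
In saturation I_D = ½ k_n (V_GS − V_TN)², so V_GS − V_TN = √(2 I_D / k_n) = √(2 × 0.459 / 0.99) = 0.963 V.
V_GS = 0.518 + 0.963 = 1.48 V.

V_GS = 1.48 V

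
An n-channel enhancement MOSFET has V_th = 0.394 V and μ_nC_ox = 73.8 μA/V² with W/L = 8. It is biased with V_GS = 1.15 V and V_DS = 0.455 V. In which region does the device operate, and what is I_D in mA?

k_n = μ_nC_ox · (W/L) = 0.5904 mA/V².
V_ov = V_GS − V_th = 1.15 − 0.394 = 0.756 V.
Since V_DS = 0.455 V < V_ov = 0.756 V, the device is in the triode region.
I_D = k_n [V_ov · V_DS − ½ V_DS²] = 0.5904 × [0.756 × 0.455 − 0.5 × 0.455²] = 0.142 mA.

Triode; I_D = 0.142 mA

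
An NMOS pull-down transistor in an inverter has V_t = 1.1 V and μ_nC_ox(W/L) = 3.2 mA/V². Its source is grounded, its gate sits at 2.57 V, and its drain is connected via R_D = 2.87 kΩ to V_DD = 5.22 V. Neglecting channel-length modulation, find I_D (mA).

I_D = 1.67 mA

V_GS = V_G = 2.57 V, so V_ov = 2.57 − 1.1 = 1.47 V.
Assume saturation: I_D = ½ k_n V_ov² = 0.5 × 3.2 × 1.47² = 3.46 mA, giving V_DS = V_DD − I_D R_D = 5.22 − 3.46 × 2.87 = -4.7 V.
But -4.7 V < V_ov = 1.47 V, so the device is actually in triode.
In triode I_D = k_n[V_ov V_DS − ½ V_DS²] and I_D = (V_DD − V_DS)/R_D. Equating: 4.59 V_DS² − 14.5 V_DS + 5.22 = 0, giving V_DS = 0.414 V (the root below V_ov).
I_D = (5.22 − 0.414) / 2.87 = 1.67 mA.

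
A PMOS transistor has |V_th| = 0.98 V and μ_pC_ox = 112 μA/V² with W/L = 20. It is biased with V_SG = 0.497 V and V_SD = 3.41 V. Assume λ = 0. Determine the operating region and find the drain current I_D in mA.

Cutoff; I_D = 0 mA

V_SG = 0.497 V < |V_th| = 0.98 V, so the transistor is in cutoff.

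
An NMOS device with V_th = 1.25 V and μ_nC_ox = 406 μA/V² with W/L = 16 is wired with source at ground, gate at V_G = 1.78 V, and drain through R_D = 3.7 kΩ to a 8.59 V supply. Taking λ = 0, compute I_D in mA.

I_D = 0.912 mA

V_GS = V_G = 1.78 V, so V_ov = 1.78 − 1.25 = 0.53 V.
k_n = μ_nC_ox · (W/L) = 6.496 mA/V².
Assume saturation: I_D = ½ k_n V_ov² = 0.5 × 6.496 × 0.53² = 0.912 mA, giving V_DS = V_DD − I_D R_D = 8.59 − 0.912 × 3.7 = 5.21 V.
V_DS = 5.21 V ≥ V_ov = 0.53 V, confirming saturation.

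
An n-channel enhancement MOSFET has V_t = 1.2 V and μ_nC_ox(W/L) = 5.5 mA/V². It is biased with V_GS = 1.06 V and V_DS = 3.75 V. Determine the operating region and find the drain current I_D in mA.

Cutoff; I_D = 0 mA

V_GS = 1.06 V < V_t = 1.2 V, so the transistor is in cutoff.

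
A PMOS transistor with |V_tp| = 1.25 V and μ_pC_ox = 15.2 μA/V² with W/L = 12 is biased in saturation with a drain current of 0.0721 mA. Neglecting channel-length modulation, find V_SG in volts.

k_p = μ_pC_ox · (W/L) = 0.1824 mA/V².
In saturation I_D = ½ k_p (V_SG − |V_tp|)², so V_SG − |V_tp| = √(2 I_D / k_p) = √(2 × 0.0721 / 0.1824) = 0.889 V.
V_SG = 1.25 + 0.889 = 2.14 V.

V_SG = 2.14 V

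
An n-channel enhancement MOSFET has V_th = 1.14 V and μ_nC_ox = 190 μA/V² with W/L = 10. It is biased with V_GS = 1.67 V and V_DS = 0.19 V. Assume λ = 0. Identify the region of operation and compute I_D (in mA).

k_n = μ_nC_ox · (W/L) = 1.9 mA/V².
V_ov = V_GS − V_th = 1.67 − 1.14 = 0.53 V.
Since V_DS = 0.19 V < V_ov = 0.53 V, the device is in the triode region.
I_D = k_n [V_ov · V_DS − ½ V_DS²] = 1.9 × [0.53 × 0.19 − 0.5 × 0.19²] = 0.157 mA.

Triode; I_D = 0.157 mA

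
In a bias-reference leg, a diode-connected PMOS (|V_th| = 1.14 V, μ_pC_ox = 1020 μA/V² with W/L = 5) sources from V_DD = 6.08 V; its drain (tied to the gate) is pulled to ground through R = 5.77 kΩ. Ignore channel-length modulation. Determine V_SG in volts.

V_SG = 1.69 V

With gate tied to drain, V_SG = V_SD ≥ V_SG − |V_th|, so the device is in saturation.
k_p = μ_pC_ox · (W/L) = 5.1 mA/V².
KCL at the drain: ½ k_p (V_SG − |V_th|)² = (V_DD − V_SG)/R.
Let x = V_SG − 1.14. Then 14.7 x² + x − 4.94 = 0, giving x = 0.546 V (positive root), so V_SG = 1.69 V.
I_D = (V_DD − V_SG)/R = (6.08 − 1.69) / 5.77 = 0.761 mA.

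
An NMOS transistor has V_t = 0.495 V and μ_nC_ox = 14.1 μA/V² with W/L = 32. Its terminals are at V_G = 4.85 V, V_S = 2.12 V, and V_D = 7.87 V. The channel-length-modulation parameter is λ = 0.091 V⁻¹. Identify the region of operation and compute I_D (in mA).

V_GS = V_G − V_S = 4.85 − 2.12 = 2.73 V; V_DS = V_D − V_S = 7.87 − 2.12 = 5.75 V.
k_n = μ_nC_ox · (W/L) = 0.4512 mA/V².
V_ov = V_GS − V_t = 2.73 − 0.495 = 2.23 V.
Since V_DS = 5.75 V ≥ V_ov = 2.23 V, the device is in saturation.
I_D = ½ k_n V_ov² (1 + λ V_DS) = 0.5 × 0.4512 × 2.23² × (1 + 0.091 × 5.75) = 1.72 mA.

Saturation; I_D = 1.72 mA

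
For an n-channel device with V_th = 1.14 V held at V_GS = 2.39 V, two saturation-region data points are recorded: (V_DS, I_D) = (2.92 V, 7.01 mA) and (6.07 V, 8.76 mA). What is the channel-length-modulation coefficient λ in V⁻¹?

With V_GS fixed, I_D ∝ (1 + λ V_DS) in saturation, so I_D2/I_D1 = (1 + λ V_DS2)/(1 + λ V_DS1).
8.76/7.01 = 1.25 = (1 + 6.07 λ)/(1 + 2.92 λ).
Solving: λ (I_D1 V_DS2 − I_D2 V_DS1) = I_D2 − I_D1, so λ = (8.76 − 7.01) / (7.01 × 6.07 − 8.76 × 2.92) = 1.75 / 17 = 0.103 V⁻¹.

λ = 0.103 V⁻¹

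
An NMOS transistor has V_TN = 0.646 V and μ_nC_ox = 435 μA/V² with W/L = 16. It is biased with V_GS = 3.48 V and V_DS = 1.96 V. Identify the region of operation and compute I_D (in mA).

Triode; I_D = 25.3 mA

k_n = μ_nC_ox · (W/L) = 6.96 mA/V².
V_ov = V_GS − V_TN = 3.48 − 0.646 = 2.83 V.
Since V_DS = 1.96 V < V_ov = 2.83 V, the device is in the triode region.
I_D = k_n [V_ov · V_DS − ½ V_DS²] = 6.96 × [2.83 × 1.96 − 0.5 × 1.96²] = 25.3 mA.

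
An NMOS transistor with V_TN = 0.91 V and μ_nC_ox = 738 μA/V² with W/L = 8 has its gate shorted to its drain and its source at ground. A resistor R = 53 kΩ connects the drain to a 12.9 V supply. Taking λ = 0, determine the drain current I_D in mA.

With gate tied to drain, V_GS = V_DS ≥ V_GS − V_TN, so the device is in saturation.
k_n = μ_nC_ox · (W/L) = 5.904 mA/V².
KCL at the drain: ½ k_n (V_GS − V_TN)² = (V_DD − V_GS)/R.
Let x = V_GS − 0.91. Then 156 x² + x − 11.99 = 0, giving x = 0.274 V (positive root), so V_GS = 1.18 V.
I_D = (V_DD − V_GS)/R = (12.9 − 1.18) / 53 = 0.221 mA.

I_D = 0.221 mA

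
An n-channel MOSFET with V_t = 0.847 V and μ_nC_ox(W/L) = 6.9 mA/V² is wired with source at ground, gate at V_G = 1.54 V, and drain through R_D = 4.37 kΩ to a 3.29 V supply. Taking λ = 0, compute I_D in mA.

V_GS = V_G = 1.54 V, so V_ov = 1.54 − 0.847 = 0.693 V.
Assume saturation: I_D = ½ k_n V_ov² = 0.5 × 6.9 × 0.693² = 1.66 mA, giving V_DS = V_DD − I_D R_D = 3.29 − 1.66 × 4.37 = -3.95 V.
But -3.95 V < V_ov = 0.693 V, so the device is actually in triode.
In triode I_D = k_n[V_ov V_DS − ½ V_DS²] and I_D = (V_DD − V_DS)/R_D. Equating: 15.1 V_DS² − 21.9 V_DS + 3.29 = 0, giving V_DS = 0.17 V (the root below V_ov).
I_D = (3.29 − 0.17) / 4.37 = 0.714 mA.

I_D = 0.714 mA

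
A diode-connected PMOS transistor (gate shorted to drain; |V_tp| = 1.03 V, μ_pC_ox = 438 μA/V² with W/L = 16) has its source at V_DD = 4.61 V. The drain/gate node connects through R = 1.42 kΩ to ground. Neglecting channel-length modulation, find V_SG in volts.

V_SG = 1.78 V

With gate tied to drain, V_SG = V_SD ≥ V_SG − |V_tp|, so the device is in saturation.
k_p = μ_pC_ox · (W/L) = 7.008 mA/V².
KCL at the drain: ½ k_p (V_SG − |V_tp|)² = (V_DD − V_SG)/R.
Let x = V_SG − 1.03. Then 4.98 x² + x − 3.58 = 0, giving x = 0.754 V (positive root), so V_SG = 1.78 V.
I_D = (V_DD − V_SG)/R = (4.61 − 1.78) / 1.42 = 1.99 mA.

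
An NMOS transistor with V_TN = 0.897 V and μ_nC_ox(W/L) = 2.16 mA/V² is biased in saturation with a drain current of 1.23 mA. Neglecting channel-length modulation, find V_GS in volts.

In saturation I_D = ½ k_n (V_GS − V_TN)², so V_GS − V_TN = √(2 I_D / k_n) = √(2 × 1.23 / 2.16) = 1.07 V.
V_GS = 0.897 + 1.07 = 1.96 V.

V_GS = 1.96 V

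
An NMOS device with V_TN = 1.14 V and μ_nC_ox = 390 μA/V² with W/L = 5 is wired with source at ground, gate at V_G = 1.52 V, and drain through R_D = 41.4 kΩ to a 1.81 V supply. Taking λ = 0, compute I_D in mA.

I_D = 0.0422 mA

V_GS = V_G = 1.52 V, so V_ov = 1.52 − 1.14 = 0.38 V.
k_n = μ_nC_ox · (W/L) = 1.95 mA/V².
Assume saturation: I_D = ½ k_n V_ov² = 0.5 × 1.95 × 0.38² = 0.141 mA, giving V_DS = V_DD − I_D R_D = 1.81 − 0.141 × 41.4 = -4.02 V.
But -4.02 V < V_ov = 0.38 V, so the device is actually in triode.
In triode I_D = k_n[V_ov V_DS − ½ V_DS²] and I_D = (V_DD − V_DS)/R_D. Equating: 40.4 V_DS² − 31.68 V_DS + 1.81 = 0, giving V_DS = 0.062 V (the root below V_ov).
I_D = (1.81 − 0.062) / 41.4 = 0.0422 mA.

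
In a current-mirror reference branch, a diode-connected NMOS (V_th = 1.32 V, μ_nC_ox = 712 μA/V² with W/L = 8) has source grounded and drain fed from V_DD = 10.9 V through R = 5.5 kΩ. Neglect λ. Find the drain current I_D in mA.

With gate tied to drain, V_GS = V_DS ≥ V_GS − V_th, so the device is in saturation.
k_n = μ_nC_ox · (W/L) = 5.696 mA/V².
KCL at the drain: ½ k_n (V_GS − V_th)² = (V_DD − V_GS)/R.
Let x = V_GS − 1.32. Then 15.7 x² + x − 9.58 = 0, giving x = 0.751 V (positive root), so V_GS = 2.07 V.
I_D = (V_DD − V_GS)/R = (10.9 − 2.07) / 5.5 = 1.61 mA.

I_D = 1.61 mA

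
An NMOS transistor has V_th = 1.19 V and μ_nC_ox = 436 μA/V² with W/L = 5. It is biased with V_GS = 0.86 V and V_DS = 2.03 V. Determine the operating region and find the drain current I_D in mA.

Cutoff; I_D = 0 mA

V_GS = 0.86 V < V_th = 1.19 V, so the transistor is in cutoff.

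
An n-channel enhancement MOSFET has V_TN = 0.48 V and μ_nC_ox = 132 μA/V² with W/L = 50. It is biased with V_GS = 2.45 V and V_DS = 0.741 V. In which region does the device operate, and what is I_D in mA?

Triode; I_D = 7.82 mA

k_n = μ_nC_ox · (W/L) = 6.6 mA/V².
V_ov = V_GS − V_TN = 2.45 − 0.48 = 1.97 V.
Since V_DS = 0.741 V < V_ov = 1.97 V, the device is in the triode region.
I_D = k_n [V_ov · V_DS − ½ V_DS²] = 6.6 × [1.97 × 0.741 − 0.5 × 0.741²] = 7.82 mA.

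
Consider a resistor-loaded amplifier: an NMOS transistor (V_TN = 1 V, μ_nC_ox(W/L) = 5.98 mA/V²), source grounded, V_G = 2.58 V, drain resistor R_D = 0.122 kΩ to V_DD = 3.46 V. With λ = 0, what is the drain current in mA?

V_GS = V_G = 2.58 V, so V_ov = 2.58 − 1 = 1.58 V.
Assume saturation: I_D = ½ k_n V_ov² = 0.5 × 5.98 × 1.58² = 7.46 mA, giving V_DS = V_DD − I_D R_D = 3.46 − 7.46 × 0.122 = 2.55 V.
V_DS = 2.55 V ≥ V_ov = 1.58 V, confirming saturation.

I_D = 7.46 mA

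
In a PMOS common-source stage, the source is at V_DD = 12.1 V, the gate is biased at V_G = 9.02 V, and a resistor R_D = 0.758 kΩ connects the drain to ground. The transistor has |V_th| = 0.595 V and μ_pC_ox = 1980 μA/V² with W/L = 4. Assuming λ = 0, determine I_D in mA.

I_D = 14.7 mA

V_SG = V_DD − V_G = 12.1 − 9.02 = 3.08 V, so V_ov = 3.08 − 0.595 = 2.49 V.
k_p = μ_pC_ox · (W/L) = 7.92 mA/V².
Assume saturation: I_D = ½ k_p V_ov² = 0.5 × 7.92 × 2.49² = 24.5 mA, giving V_SD = V_DD − I_D R_D = 12.1 − 24.5 × 0.758 = -6.44 V.
But -6.44 V < V_ov = 2.49 V, so the device is actually in triode.
In triode I_D = k_p[V_ov V_SD − ½ V_SD²] and I_D = (V_DD − V_SD)/R_D. Equating: 3 V_SD² − 15.92 V_SD + 12.1 = 0, giving V_SD = 0.92 V (the root below V_ov).
I_D = (12.1 − 0.92) / 0.758 = 14.7 mA.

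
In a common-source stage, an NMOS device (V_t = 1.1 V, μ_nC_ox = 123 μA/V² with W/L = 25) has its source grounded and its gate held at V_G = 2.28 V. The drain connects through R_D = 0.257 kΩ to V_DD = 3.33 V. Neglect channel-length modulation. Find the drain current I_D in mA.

I_D = 2.14 mA

V_GS = V_G = 2.28 V, so V_ov = 2.28 − 1.1 = 1.18 V.
k_n = μ_nC_ox · (W/L) = 3.075 mA/V².
Assume saturation: I_D = ½ k_n V_ov² = 0.5 × 3.075 × 1.18² = 2.14 mA, giving V_DS = V_DD − I_D R_D = 3.33 − 2.14 × 0.257 = 2.78 V.
V_DS = 2.78 V ≥ V_ov = 1.18 V, confirming saturation.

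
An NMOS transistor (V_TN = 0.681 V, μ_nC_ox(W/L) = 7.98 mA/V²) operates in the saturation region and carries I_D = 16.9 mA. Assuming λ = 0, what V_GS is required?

V_GS = 2.74 V

In saturation I_D = ½ k_n (V_GS − V_TN)², so V_GS − V_TN = √(2 I_D / k_n) = √(2 × 16.9 / 7.98) = 2.06 V.
V_GS = 0.681 + 2.06 = 2.74 V.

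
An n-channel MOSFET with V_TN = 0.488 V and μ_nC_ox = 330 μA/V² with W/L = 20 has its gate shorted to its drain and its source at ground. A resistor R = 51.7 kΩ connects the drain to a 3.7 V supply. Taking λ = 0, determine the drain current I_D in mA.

With gate tied to drain, V_GS = V_DS ≥ V_GS − V_TN, so the device is in saturation.
k_n = μ_nC_ox · (W/L) = 6.6 mA/V².
KCL at the drain: ½ k_n (V_GS − V_TN)² = (V_DD − V_GS)/R.
Let x = V_GS − 0.488. Then 171 x² + x − 3.212 = 0, giving x = 0.134 V (positive root), so V_GS = 0.622 V.
I_D = (V_DD − V_GS)/R = (3.7 − 0.622) / 51.7 = 0.0595 mA.

I_D = 0.0595 mA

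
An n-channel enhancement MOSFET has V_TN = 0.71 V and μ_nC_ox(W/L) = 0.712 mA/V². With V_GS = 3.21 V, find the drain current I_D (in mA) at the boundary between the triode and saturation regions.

At the boundary V_DS = V_ov = V_GS − V_TN = 3.21 − 0.71 = 2.5 V.
I_D = ½ k_n V_ov² = 0.5 × 0.712 × 2.5² = 2.22 mA.

I_D = 2.22 mA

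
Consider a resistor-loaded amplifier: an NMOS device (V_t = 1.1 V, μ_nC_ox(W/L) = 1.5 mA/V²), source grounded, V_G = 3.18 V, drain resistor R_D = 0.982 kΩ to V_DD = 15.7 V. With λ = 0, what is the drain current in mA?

I_D = 3.24 mA

V_GS = V_G = 3.18 V, so V_ov = 3.18 − 1.1 = 2.08 V.
Assume saturation: I_D = ½ k_n V_ov² = 0.5 × 1.5 × 2.08² = 3.24 mA, giving V_DS = V_DD − I_D R_D = 15.7 − 3.24 × 0.982 = 12.5 V.
V_DS = 12.5 V ≥ V_ov = 2.08 V, confirming saturation.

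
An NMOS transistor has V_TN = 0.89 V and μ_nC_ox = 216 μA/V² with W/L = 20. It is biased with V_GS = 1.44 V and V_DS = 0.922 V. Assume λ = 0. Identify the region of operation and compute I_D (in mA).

k_n = μ_nC_ox · (W/L) = 4.32 mA/V².
V_ov = V_GS − V_TN = 1.44 − 0.89 = 0.55 V.
Since V_DS = 0.922 V ≥ V_ov = 0.55 V, the device is in saturation.
I_D = ½ k_n V_ov² = 0.5 × 4.32 × 0.55² = 0.653 mA.

Saturation; I_D = 0.653 mA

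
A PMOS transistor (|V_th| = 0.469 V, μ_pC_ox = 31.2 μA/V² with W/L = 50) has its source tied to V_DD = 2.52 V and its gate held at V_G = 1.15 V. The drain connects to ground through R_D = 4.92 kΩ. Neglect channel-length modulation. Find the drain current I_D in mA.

V_SG = V_DD − V_G = 2.52 − 1.15 = 1.37 V, so V_ov = 1.37 − 0.469 = 0.901 V.
k_p = μ_pC_ox · (W/L) = 1.56 mA/V².
Assume saturation: I_D = ½ k_p V_ov² = 0.5 × 1.56 × 0.901² = 0.633 mA, giving V_SD = V_DD − I_D R_D = 2.52 − 0.633 × 4.92 = -0.595 V.
But -0.595 V < V_ov = 0.901 V, so the device is actually in triode.
In triode I_D = k_p[V_ov V_SD − ½ V_SD²] and I_D = (V_DD − V_SD)/R_D. Equating: 3.84 V_SD² − 7.915 V_SD + 2.52 = 0, giving V_SD = 0.393 V (the root below V_ov).
I_D = (2.52 − 0.393) / 4.92 = 0.432 mA.

I_D = 0.432 mA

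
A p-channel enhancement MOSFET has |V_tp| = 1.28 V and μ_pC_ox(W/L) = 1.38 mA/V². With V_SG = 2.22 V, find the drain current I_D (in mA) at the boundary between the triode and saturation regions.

I_D = 0.610 mA

At the boundary V_SD = V_ov = V_SG − |V_tp| = 2.22 − 1.28 = 0.94 V.
I_D = ½ k_p V_ov² = 0.5 × 1.38 × 0.94² = 0.61 mA.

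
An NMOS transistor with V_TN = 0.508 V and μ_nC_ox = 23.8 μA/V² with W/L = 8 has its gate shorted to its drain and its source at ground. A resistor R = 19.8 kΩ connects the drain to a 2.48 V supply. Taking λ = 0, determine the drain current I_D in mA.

With gate tied to drain, V_GS = V_DS ≥ V_GS − V_TN, so the device is in saturation.
k_n = μ_nC_ox · (W/L) = 0.1904 mA/V².
KCL at the drain: ½ k_n (V_GS − V_TN)² = (V_DD − V_GS)/R.
Let x = V_GS − 0.508. Then 1.88 x² + x − 1.972 = 0, giving x = 0.791 V (positive root), so V_GS = 1.3 V.
I_D = (V_DD − V_GS)/R = (2.48 − 1.3) / 19.8 = 0.0596 mA.

I_D = 0.0596 mA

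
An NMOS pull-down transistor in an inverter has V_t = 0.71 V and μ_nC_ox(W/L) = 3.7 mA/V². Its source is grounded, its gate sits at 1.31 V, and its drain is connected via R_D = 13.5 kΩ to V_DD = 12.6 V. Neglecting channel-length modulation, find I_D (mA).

V_GS = V_G = 1.31 V, so V_ov = 1.31 − 0.71 = 0.6 V.
Assume saturation: I_D = ½ k_n V_ov² = 0.5 × 3.7 × 0.6² = 0.666 mA, giving V_DS = V_DD − I_D R_D = 12.6 − 0.666 × 13.5 = 3.61 V.
V_DS = 3.61 V ≥ V_ov = 0.6 V, confirming saturation.

I_D = 0.666 mA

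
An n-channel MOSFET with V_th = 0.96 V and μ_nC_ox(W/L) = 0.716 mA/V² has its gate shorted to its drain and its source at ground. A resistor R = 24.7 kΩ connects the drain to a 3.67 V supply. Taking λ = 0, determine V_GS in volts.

V_GS = 1.46 V

With gate tied to drain, V_GS = V_DS ≥ V_GS − V_th, so the device is in saturation.
KCL at the drain: ½ k_n (V_GS − V_th)² = (V_DD − V_GS)/R.
Let x = V_GS − 0.96. Then 8.84 x² + x − 2.71 = 0, giving x = 0.5 V (positive root), so V_GS = 1.46 V.
I_D = (V_DD − V_GS)/R = (3.67 − 1.46) / 24.7 = 0.0895 mA.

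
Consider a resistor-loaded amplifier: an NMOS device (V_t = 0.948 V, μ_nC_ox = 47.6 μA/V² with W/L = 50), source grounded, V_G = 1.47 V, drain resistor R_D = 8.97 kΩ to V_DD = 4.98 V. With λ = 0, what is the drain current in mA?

V_GS = V_G = 1.47 V, so V_ov = 1.47 − 0.948 = 0.522 V.
k_n = μ_nC_ox · (W/L) = 2.38 mA/V².
Assume saturation: I_D = ½ k_n V_ov² = 0.5 × 2.38 × 0.522² = 0.324 mA, giving V_DS = V_DD − I_D R_D = 4.98 − 0.324 × 8.97 = 2.07 V.
V_DS = 2.07 V ≥ V_ov = 0.522 V, confirming saturation.

I_D = 0.324 mA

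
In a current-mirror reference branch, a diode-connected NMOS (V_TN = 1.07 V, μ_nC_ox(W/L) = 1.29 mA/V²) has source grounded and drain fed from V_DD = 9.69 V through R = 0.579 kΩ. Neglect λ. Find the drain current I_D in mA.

With gate tied to drain, V_GS = V_DS ≥ V_GS − V_TN, so the device is in saturation.
KCL at the drain: ½ k_n (V_GS − V_TN)² = (V_DD − V_GS)/R.
Let x = V_GS − 1.07. Then 0.373 x² + x − 8.62 = 0, giving x = 3.65 V (positive root), so V_GS = 4.72 V.
I_D = (V_DD − V_GS)/R = (9.69 − 4.72) / 0.579 = 8.59 mA.

I_D = 8.59 mA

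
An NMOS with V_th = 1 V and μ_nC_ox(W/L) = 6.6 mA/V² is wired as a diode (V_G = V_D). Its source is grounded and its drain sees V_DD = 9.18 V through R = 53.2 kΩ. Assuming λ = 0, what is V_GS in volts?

With gate tied to drain, V_GS = V_DS ≥ V_GS − V_th, so the device is in saturation.
KCL at the drain: ½ k_n (V_GS − V_th)² = (V_DD − V_GS)/R.
Let x = V_GS − 1. Then 176 x² + x − 8.18 = 0, giving x = 0.213 V (positive root), so V_GS = 1.21 V.
I_D = (V_DD − V_GS)/R = (9.18 − 1.21) / 53.2 = 0.15 mA.

V_GS = 1.21 V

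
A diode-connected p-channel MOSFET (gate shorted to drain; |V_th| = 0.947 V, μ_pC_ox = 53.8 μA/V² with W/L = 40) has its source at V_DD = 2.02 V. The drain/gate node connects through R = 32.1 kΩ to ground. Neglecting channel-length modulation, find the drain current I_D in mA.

I_D = 0.0284 mA

With gate tied to drain, V_SG = V_SD ≥ V_SG − |V_th|, so the device is in saturation.
k_p = μ_pC_ox · (W/L) = 2.152 mA/V².
KCL at the drain: ½ k_p (V_SG − |V_th|)² = (V_DD − V_SG)/R.
Let x = V_SG − 0.947. Then 34.5 x² + x − 1.073 = 0, giving x = 0.162 V (positive root), so V_SG = 1.11 V.
I_D = (V_DD − V_SG)/R = (2.02 − 1.11) / 32.1 = 0.0284 mA.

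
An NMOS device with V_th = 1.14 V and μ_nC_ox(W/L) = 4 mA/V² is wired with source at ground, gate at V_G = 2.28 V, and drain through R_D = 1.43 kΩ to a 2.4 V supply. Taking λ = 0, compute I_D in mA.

V_GS = V_G = 2.28 V, so V_ov = 2.28 − 1.14 = 1.14 V.
Assume saturation: I_D = ½ k_n V_ov² = 0.5 × 4 × 1.14² = 2.6 mA, giving V_DS = V_DD − I_D R_D = 2.4 − 2.6 × 1.43 = -1.32 V.
But -1.32 V < V_ov = 1.14 V, so the device is actually in triode.
In triode I_D = k_n[V_ov V_DS − ½ V_DS²] and I_D = (V_DD − V_DS)/R_D. Equating: 2.86 V_DS² − 7.521 V_DS + 2.4 = 0, giving V_DS = 0.372 V (the root below V_ov).
I_D = (2.4 − 0.372) / 1.43 = 1.42 mA.

I_D = 1.42 mA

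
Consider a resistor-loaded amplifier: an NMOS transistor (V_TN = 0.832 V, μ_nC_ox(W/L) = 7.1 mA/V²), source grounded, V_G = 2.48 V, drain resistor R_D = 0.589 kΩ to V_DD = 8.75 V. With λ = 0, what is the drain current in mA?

V_GS = V_G = 2.48 V, so V_ov = 2.48 − 0.832 = 1.65 V.
Assume saturation: I_D = ½ k_n V_ov² = 0.5 × 7.1 × 1.65² = 9.64 mA, giving V_DS = V_DD − I_D R_D = 8.75 − 9.64 × 0.589 = 3.07 V.
V_DS = 3.07 V ≥ V_ov = 1.65 V, confirming saturation.

I_D = 9.64 mA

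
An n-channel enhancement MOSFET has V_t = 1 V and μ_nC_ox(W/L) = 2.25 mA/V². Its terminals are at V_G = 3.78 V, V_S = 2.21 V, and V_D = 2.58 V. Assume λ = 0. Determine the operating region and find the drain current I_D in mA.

Triode; I_D = 0.321 mA

V_GS = V_G − V_S = 3.78 − 2.21 = 1.57 V; V_DS = V_D − V_S = 2.58 − 2.21 = 0.37 V.
V_ov = V_GS − V_t = 1.57 − 1 = 0.57 V.
Since V_DS = 0.37 V < V_ov = 0.57 V, the device is in the triode region.
I_D = k_n [V_ov · V_DS − ½ V_DS²] = 2.25 × [0.57 × 0.37 − 0.5 × 0.37²] = 0.321 mA.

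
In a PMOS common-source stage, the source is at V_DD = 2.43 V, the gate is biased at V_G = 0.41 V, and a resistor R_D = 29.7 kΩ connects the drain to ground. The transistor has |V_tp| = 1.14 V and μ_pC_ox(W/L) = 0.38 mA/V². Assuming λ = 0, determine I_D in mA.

I_D = 0.0732 mA

V_SG = V_DD − V_G = 2.43 − 0.41 = 2.02 V, so V_ov = 2.02 − 1.14 = 0.88 V.
Assume saturation: I_D = ½ k_p V_ov² = 0.5 × 0.38 × 0.88² = 0.147 mA, giving V_SD = V_DD − I_D R_D = 2.43 − 0.147 × 29.7 = -1.94 V.
But -1.94 V < V_ov = 0.88 V, so the device is actually in triode.
In triode I_D = k_p[V_ov V_SD − ½ V_SD²] and I_D = (V_DD − V_SD)/R_D. Equating: 5.64 V_SD² − 10.93 V_SD + 2.43 = 0, giving V_SD = 0.256 V (the root below V_ov).
I_D = (2.43 − 0.256) / 29.7 = 0.0732 mA.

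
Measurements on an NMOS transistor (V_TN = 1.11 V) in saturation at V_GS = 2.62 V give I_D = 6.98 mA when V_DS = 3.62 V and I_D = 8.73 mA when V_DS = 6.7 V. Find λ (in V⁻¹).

λ = 0.115 V⁻¹

With V_GS fixed, I_D ∝ (1 + λ V_DS) in saturation, so I_D2/I_D1 = (1 + λ V_DS2)/(1 + λ V_DS1).
8.73/6.98 = 1.251 = (1 + 6.7 λ)/(1 + 3.62 λ).
Solving: λ (I_D1 V_DS2 − I_D2 V_DS1) = I_D2 − I_D1, so λ = (8.73 − 6.98) / (6.98 × 6.7 − 8.73 × 3.62) = 1.75 / 15.2 = 0.115 V⁻¹.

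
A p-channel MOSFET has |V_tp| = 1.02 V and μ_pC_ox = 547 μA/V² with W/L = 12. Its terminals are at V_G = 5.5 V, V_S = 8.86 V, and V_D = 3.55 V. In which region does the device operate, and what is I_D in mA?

V_SG = V_S − V_G = 8.86 − 5.5 = 3.36 V; V_SD = V_S − V_D = 8.86 − 3.55 = 5.31 V.
k_p = μ_pC_ox · (W/L) = 6.564 mA/V².
V_ov = V_SG − |V_tp| = 3.36 − 1.02 = 2.34 V.
Since V_SD = 5.31 V ≥ V_ov = 2.34 V, the device is in saturation.
I_D = ½ k_p V_ov² = 0.5 × 6.564 × 2.34² = 18 mA.

Saturation; I_D = 18.0 mA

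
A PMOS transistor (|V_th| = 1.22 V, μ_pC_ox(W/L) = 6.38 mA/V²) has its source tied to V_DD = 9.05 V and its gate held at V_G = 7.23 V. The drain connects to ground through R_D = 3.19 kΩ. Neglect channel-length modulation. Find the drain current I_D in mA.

V_SG = V_DD − V_G = 9.05 − 7.23 = 1.82 V, so V_ov = 1.82 − 1.22 = 0.6 V.
Assume saturation: I_D = ½ k_p V_ov² = 0.5 × 6.38 × 0.6² = 1.15 mA, giving V_SD = V_DD − I_D R_D = 9.05 − 1.15 × 3.19 = 5.39 V.
V_SD = 5.39 V ≥ V_ov = 0.6 V, confirming saturation.

I_D = 1.15 mA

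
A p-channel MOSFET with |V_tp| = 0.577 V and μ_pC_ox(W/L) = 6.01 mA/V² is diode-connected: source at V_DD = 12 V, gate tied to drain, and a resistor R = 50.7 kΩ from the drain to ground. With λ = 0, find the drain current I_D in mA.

With gate tied to drain, V_SG = V_SD ≥ V_SG − |V_tp|, so the device is in saturation.
KCL at the drain: ½ k_p (V_SG − |V_tp|)² = (V_DD − V_SG)/R.
Let x = V_SG − 0.577. Then 152 x² + x − 11.42 = 0, giving x = 0.271 V (positive root), so V_SG = 0.848 V.
I_D = (V_DD − V_SG)/R = (12 − 0.848) / 50.7 = 0.22 mA.

I_D = 0.220 mA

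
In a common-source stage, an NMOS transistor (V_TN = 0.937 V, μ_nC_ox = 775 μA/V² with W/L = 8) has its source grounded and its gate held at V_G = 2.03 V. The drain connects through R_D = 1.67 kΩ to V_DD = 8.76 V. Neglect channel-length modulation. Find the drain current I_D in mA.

V_GS = V_G = 2.03 V, so V_ov = 2.03 − 0.937 = 1.09 V.
k_n = μ_nC_ox · (W/L) = 6.2 mA/V².
Assume saturation: I_D = ½ k_n V_ov² = 0.5 × 6.2 × 1.09² = 3.7 mA, giving V_DS = V_DD − I_D R_D = 8.76 − 3.7 × 1.67 = 2.58 V.
V_DS = 2.58 V ≥ V_ov = 1.09 V, confirming saturation.

I_D = 3.70 mA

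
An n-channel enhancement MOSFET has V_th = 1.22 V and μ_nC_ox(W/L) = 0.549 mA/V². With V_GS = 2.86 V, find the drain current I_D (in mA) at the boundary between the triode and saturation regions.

At the boundary V_DS = V_ov = V_GS − V_th = 2.86 − 1.22 = 1.64 V.
I_D = ½ k_n V_ov² = 0.5 × 0.549 × 1.64² = 0.738 mA.

I_D = 0.738 mA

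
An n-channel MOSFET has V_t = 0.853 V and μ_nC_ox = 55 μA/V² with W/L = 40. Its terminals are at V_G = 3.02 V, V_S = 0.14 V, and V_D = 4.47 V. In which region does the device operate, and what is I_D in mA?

V_GS = V_G − V_S = 3.02 − 0.14 = 2.88 V; V_DS = V_D − V_S = 4.47 − 0.14 = 4.33 V.
k_n = μ_nC_ox · (W/L) = 2.2 mA/V².
V_ov = V_GS − V_t = 2.88 − 0.853 = 2.03 V.
Since V_DS = 4.33 V ≥ V_ov = 2.03 V, the device is in saturation.
I_D = ½ k_n V_ov² = 0.5 × 2.2 × 2.03² = 4.52 mA.

Saturation; I_D = 4.52 mA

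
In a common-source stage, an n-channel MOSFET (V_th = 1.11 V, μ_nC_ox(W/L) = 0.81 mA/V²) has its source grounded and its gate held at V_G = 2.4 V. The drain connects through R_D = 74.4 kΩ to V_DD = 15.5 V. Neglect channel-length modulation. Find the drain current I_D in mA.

V_GS = V_G = 2.4 V, so V_ov = 2.4 − 1.11 = 1.29 V.
Assume saturation: I_D = ½ k_n V_ov² = 0.5 × 0.81 × 1.29² = 0.674 mA, giving V_DS = V_DD − I_D R_D = 15.5 − 0.674 × 74.4 = -34.6 V.
But -34.6 V < V_ov = 1.29 V, so the device is actually in triode.
In triode I_D = k_n[V_ov V_DS − ½ V_DS²] and I_D = (V_DD − V_DS)/R_D. Equating: 30.1 V_DS² − 78.74 V_DS + 15.5 = 0, giving V_DS = 0.214 V (the root below V_ov).
I_D = (15.5 − 0.214) / 74.4 = 0.205 mA.

I_D = 0.205 mA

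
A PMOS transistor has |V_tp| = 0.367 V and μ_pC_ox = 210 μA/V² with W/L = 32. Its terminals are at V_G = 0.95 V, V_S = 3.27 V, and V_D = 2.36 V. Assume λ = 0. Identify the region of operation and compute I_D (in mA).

V_SG = V_S − V_G = 3.27 − 0.95 = 2.32 V; V_SD = V_S − V_D = 3.27 − 2.36 = 0.91 V.
k_p = μ_pC_ox · (W/L) = 6.72 mA/V².
V_ov = V_SG − |V_tp| = 2.32 − 0.367 = 1.95 V.
Since V_SD = 0.91 V < V_ov = 1.95 V, the device is in the triode region.
I_D = k_p [V_ov · V_SD − ½ V_SD²] = 6.72 × [1.95 × 0.91 − 0.5 × 0.91²] = 9.16 mA.

Triode; I_D = 9.16 mA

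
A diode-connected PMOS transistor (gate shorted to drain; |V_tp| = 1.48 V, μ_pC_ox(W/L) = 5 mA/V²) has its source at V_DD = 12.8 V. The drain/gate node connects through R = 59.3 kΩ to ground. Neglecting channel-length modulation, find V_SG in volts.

With gate tied to drain, V_SG = V_SD ≥ V_SG − |V_tp|, so the device is in saturation.
KCL at the drain: ½ k_p (V_SG − |V_tp|)² = (V_DD − V_SG)/R.
Let x = V_SG − 1.48. Then 148 x² + x − 11.32 = 0, giving x = 0.273 V (positive root), so V_SG = 1.75 V.
I_D = (V_DD − V_SG)/R = (12.8 − 1.75) / 59.3 = 0.186 mA.

V_SG = 1.75 V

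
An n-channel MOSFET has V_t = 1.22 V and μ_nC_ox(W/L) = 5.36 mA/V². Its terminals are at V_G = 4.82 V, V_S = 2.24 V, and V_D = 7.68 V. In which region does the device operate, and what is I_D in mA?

V_GS = V_G − V_S = 4.82 − 2.24 = 2.58 V; V_DS = V_D − V_S = 7.68 − 2.24 = 5.44 V.
V_ov = V_GS − V_t = 2.58 − 1.22 = 1.36 V.
Since V_DS = 5.44 V ≥ V_ov = 1.36 V, the device is in saturation.
I_D = ½ k_n V_ov² = 0.5 × 5.36 × 1.36² = 4.96 mA.

Saturation; I_D = 4.96 mA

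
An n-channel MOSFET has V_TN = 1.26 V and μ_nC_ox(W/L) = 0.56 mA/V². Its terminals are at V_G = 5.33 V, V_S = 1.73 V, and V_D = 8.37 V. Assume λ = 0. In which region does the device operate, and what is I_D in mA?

Saturation; I_D = 1.53 mA

V_GS = V_G − V_S = 5.33 − 1.73 = 3.6 V; V_DS = V_D − V_S = 8.37 − 1.73 = 6.64 V.
V_ov = V_GS − V_TN = 3.6 − 1.26 = 2.34 V.
Since V_DS = 6.64 V ≥ V_ov = 2.34 V, the device is in saturation.
I_D = ½ k_n V_ov² = 0.5 × 0.56 × 2.34² = 1.53 mA.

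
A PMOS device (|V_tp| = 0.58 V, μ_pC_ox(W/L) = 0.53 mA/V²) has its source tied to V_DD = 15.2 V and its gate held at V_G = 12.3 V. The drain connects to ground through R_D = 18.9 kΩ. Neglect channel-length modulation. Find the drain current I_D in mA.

V_SG = V_DD − V_G = 15.2 − 12.3 = 2.9 V, so V_ov = 2.9 − 0.58 = 2.32 V.
Assume saturation: I_D = ½ k_p V_ov² = 0.5 × 0.53 × 2.32² = 1.43 mA, giving V_SD = V_DD − I_D R_D = 15.2 − 1.43 × 18.9 = -11.8 V.
But -11.8 V < V_ov = 2.32 V, so the device is actually in triode.
In triode I_D = k_p[V_ov V_SD − ½ V_SD²] and I_D = (V_DD − V_SD)/R_D. Equating: 5.01 V_SD² − 24.24 V_SD + 15.2 = 0, giving V_SD = 0.74 V (the root below V_ov).
I_D = (15.2 − 0.74) / 18.9 = 0.765 mA.

I_D = 0.765 mA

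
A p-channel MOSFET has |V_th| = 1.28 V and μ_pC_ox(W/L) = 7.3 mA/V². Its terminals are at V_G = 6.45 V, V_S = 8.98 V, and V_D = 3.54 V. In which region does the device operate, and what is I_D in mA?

Saturation; I_D = 5.70 mA

V_SG = V_S − V_G = 8.98 − 6.45 = 2.53 V; V_SD = V_S − V_D = 8.98 − 3.54 = 5.44 V.
V_ov = V_SG − |V_th| = 2.53 − 1.28 = 1.25 V.
Since V_SD = 5.44 V ≥ V_ov = 1.25 V, the device is in saturation.
I_D = ½ k_p V_ov² = 0.5 × 7.3 × 1.25² = 5.7 mA.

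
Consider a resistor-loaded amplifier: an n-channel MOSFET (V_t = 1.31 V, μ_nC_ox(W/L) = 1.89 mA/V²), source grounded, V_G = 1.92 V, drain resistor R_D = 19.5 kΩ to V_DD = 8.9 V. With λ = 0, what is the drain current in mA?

V_GS = V_G = 1.92 V, so V_ov = 1.92 − 1.31 = 0.61 V.
Assume saturation: I_D = ½ k_n V_ov² = 0.5 × 1.89 × 0.61² = 0.352 mA, giving V_DS = V_DD − I_D R_D = 8.9 − 0.352 × 19.5 = 2.04 V.
V_DS = 2.04 V ≥ V_ov = 0.61 V, confirming saturation.

I_D = 0.352 mA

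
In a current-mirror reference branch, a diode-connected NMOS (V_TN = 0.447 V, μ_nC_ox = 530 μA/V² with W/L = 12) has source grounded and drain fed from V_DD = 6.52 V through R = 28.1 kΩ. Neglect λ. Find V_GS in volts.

V_GS = 0.702 V

With gate tied to drain, V_GS = V_DS ≥ V_GS − V_TN, so the device is in saturation.
k_n = μ_nC_ox · (W/L) = 6.36 mA/V².
KCL at the drain: ½ k_n (V_GS − V_TN)² = (V_DD − V_GS)/R.
Let x = V_GS − 0.447. Then 89.4 x² + x − 6.073 = 0, giving x = 0.255 V (positive root), so V_GS = 0.702 V.
I_D = (V_DD − V_GS)/R = (6.52 − 0.702) / 28.1 = 0.207 mA.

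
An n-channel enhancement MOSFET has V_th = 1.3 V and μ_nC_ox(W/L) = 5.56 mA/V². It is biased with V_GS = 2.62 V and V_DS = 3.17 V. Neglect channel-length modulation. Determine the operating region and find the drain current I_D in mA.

V_ov = V_GS − V_th = 2.62 − 1.3 = 1.32 V.
Since V_DS = 3.17 V ≥ V_ov = 1.32 V, the device is in saturation.
I_D = ½ k_n V_ov² = 0.5 × 5.56 × 1.32² = 4.84 mA.

Saturation; I_D = 4.84 mA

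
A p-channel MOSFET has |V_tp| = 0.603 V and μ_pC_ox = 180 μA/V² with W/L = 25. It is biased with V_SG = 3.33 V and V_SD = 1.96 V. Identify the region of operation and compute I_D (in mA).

k_p = μ_pC_ox · (W/L) = 4.5 mA/V².
V_ov = V_SG − |V_tp| = 3.33 − 0.603 = 2.73 V.
Since V_SD = 1.96 V < V_ov = 2.73 V, the device is in the triode region.
I_D = k_p [V_ov · V_SD − ½ V_SD²] = 4.5 × [2.73 × 1.96 − 0.5 × 1.96²] = 15.4 mA.

Triode; I_D = 15.4 mA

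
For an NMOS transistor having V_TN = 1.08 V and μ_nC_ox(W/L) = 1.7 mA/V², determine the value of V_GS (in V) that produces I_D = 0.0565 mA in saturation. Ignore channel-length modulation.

V_GS = 1.34 V

In saturation I_D = ½ k_n (V_GS − V_TN)², so V_GS − V_TN = √(2 I_D / k_n) = √(2 × 0.0565 / 1.7) = 0.258 V.
V_GS = 1.08 + 0.258 = 1.34 V.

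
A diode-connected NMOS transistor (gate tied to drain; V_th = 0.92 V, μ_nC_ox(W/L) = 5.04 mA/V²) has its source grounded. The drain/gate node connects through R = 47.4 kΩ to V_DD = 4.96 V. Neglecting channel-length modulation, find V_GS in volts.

With gate tied to drain, V_GS = V_DS ≥ V_GS − V_th, so the device is in saturation.
KCL at the drain: ½ k_n (V_GS − V_th)² = (V_DD − V_GS)/R.
Let x = V_GS − 0.92. Then 119 x² + x − 4.04 = 0, giving x = 0.18 V (positive root), so V_GS = 1.1 V.
I_D = (V_DD − V_GS)/R = (4.96 − 1.1) / 47.4 = 0.0814 mA.

V_GS = 1.10 V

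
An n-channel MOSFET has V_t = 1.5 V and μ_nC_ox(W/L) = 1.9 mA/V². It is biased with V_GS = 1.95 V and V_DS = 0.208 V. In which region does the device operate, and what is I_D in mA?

Triode; I_D = 0.137 mA

V_ov = V_GS − V_t = 1.95 − 1.5 = 0.45 V.
Since V_DS = 0.208 V < V_ov = 0.45 V, the device is in the triode region.
I_D = k_n [V_ov · V_DS − ½ V_DS²] = 1.9 × [0.45 × 0.208 − 0.5 × 0.208²] = 0.137 mA.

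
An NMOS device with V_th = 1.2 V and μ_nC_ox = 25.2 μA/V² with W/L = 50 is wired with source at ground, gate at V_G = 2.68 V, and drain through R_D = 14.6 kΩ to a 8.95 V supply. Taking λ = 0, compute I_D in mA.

V_GS = V_G = 2.68 V, so V_ov = 2.68 − 1.2 = 1.48 V.
k_n = μ_nC_ox · (W/L) = 1.26 mA/V².
Assume saturation: I_D = ½ k_n V_ov² = 0.5 × 1.26 × 1.48² = 1.38 mA, giving V_DS = V_DD − I_D R_D = 8.95 − 1.38 × 14.6 = -11.2 V.
But -11.2 V < V_ov = 1.48 V, so the device is actually in triode.
In triode I_D = k_n[V_ov V_DS − ½ V_DS²] and I_D = (V_DD − V_DS)/R_D. Equating: 9.2 V_DS² − 28.23 V_DS + 8.95 = 0, giving V_DS = 0.359 V (the root below V_ov).
I_D = (8.95 − 0.359) / 14.6 = 0.588 mA.

I_D = 0.588 mA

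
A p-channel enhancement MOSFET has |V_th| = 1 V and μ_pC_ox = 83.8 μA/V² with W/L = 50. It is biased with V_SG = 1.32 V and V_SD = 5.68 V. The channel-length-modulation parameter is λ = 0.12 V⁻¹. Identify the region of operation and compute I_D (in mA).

k_p = μ_pC_ox · (W/L) = 4.19 mA/V².
V_ov = V_SG − |V_th| = 1.32 − 1 = 0.32 V.
Since V_SD = 5.68 V ≥ V_ov = 0.32 V, the device is in saturation.
I_D = ½ k_p V_ov² (1 + λ V_SD) = 0.5 × 4.19 × 0.32² × (1 + 0.12 × 5.68) = 0.361 mA.

Saturation; I_D = 0.361 mA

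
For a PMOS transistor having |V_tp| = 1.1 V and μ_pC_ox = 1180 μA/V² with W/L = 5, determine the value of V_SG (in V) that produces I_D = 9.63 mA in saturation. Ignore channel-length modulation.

V_SG = 2.91 V

k_p = μ_pC_ox · (W/L) = 5.9 mA/V².
In saturation I_D = ½ k_p (V_SG − |V_tp|)², so V_SG − |V_tp| = √(2 I_D / k_p) = √(2 × 9.63 / 5.9) = 1.81 V.
V_SG = 1.1 + 1.81 = 2.91 V.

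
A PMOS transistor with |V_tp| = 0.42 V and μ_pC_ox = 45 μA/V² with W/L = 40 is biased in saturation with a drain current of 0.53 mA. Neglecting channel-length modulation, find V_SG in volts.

k_p = μ_pC_ox · (W/L) = 1.8 mA/V².
In saturation I_D = ½ k_p (V_SG − |V_tp|)², so V_SG − |V_tp| = √(2 I_D / k_p) = √(2 × 0.53 / 1.8) = 0.767 V.
V_SG = 0.42 + 0.767 = 1.19 V.

V_SG = 1.19 V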